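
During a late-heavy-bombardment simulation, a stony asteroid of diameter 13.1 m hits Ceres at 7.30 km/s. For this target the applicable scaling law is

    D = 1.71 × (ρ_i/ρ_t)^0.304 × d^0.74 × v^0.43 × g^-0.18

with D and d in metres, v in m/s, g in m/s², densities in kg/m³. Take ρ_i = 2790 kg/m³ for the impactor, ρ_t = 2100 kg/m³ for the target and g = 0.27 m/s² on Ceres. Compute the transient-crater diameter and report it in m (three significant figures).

In SI units: v = 7300 m/s.
(ρ_i/ρ_t)^0.304 = (2790/2100)^0.304 = 1.090
d^0.74 = 13.1^0.74 = 6.711
v^0.43 = 7300^0.43 = 45.84
g^-0.18 = 0.27^-0.18 = 1.266
D = 1.71 × 1.090 × 6.711 × 45.84 × 1.266 = 725.9 m

D ≈ 726 m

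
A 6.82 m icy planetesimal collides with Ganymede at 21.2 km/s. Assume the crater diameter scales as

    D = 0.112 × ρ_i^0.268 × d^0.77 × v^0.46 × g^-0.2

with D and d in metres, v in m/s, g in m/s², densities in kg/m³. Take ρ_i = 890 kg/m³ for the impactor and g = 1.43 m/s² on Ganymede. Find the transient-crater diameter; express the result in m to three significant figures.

In SI units: v = 21200 m/s.
ρ_i^0.268 = 890^0.268 = 6.172
d^0.77 = 6.82^0.77 = 4.385
v^0.46 = 21200^0.46 = 97.75
g^-0.2 = 1.43^-0.2 = 0.9310
D = 0.112 × 6.172 × 4.385 × 97.75 × 0.9310 = 275.9 m

D ≈ 276 m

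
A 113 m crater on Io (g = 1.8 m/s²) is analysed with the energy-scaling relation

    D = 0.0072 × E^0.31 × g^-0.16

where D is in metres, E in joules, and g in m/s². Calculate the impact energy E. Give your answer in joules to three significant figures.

Rearranging: E = [D / (0.0072 · g^-0.16)]^(1/0.31).
g^-0.16 = 1.8^-0.16 = 0.9102
D / (0.0072 × 0.9102) = 113 / (6.553 × 10^-3) = 1.724 × 10^4
E = (1.724 × 10^4)^3.2258 = 4.637 × 10^13 J

E ≈ 4.64 × 10^13 J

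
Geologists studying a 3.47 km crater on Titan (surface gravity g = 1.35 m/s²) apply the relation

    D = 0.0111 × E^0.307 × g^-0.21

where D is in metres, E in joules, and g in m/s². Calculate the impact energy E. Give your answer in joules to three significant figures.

E ≈ 9.73 × 10^17 J

Rearranging: E = [D / (0.0111 · g^-0.21)]^(1/0.307).
D = 3470 m.
g^-0.21 = 1.35^-0.21 = 0.9389
D / (0.0111 × 0.9389) = 3470 / (0.01042) = 3.330 × 10^5
E = (3.330 × 10^5)^3.2573 = 9.733 × 10^17 J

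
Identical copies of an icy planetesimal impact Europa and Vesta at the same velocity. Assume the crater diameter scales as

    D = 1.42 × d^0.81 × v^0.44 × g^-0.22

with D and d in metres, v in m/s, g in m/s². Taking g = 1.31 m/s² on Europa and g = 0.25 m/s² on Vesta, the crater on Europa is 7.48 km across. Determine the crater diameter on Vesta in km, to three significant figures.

All impactor-dependent factors cancel in the ratio, leaving D_Vesta/D_Europa = (g_Vesta/g_Europa)^-0.22.
(0.25/1.31)^-0.22 = 0.1908^-0.22 = 1.440
D_Vesta = 1.440 × 7.48 km = 10.8 km

D ≈ 10.8 km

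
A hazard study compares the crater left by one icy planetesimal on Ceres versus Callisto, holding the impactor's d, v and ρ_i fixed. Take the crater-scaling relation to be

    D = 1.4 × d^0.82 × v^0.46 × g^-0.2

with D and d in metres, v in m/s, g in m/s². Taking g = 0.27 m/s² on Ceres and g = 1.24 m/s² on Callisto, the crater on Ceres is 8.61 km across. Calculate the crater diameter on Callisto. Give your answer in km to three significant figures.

All impactor-dependent factors cancel in the ratio, leaving D_Callisto/D_Ceres = (g_Callisto/g_Ceres)^-0.2.
(1.24/0.27)^-0.2 = 4.593^-0.2 = 0.7372
D_Callisto = 0.7372 × 8.61 km = 6.35 km

D ≈ 6.35 km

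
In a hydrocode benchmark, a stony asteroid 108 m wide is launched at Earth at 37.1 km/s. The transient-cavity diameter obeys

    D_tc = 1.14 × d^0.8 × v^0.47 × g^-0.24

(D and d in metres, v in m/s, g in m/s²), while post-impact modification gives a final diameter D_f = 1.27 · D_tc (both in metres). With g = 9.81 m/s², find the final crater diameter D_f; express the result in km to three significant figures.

v = 37100 m/s.
d^0.8 = 108^0.8 = 42.34
v^0.47 = 37100^0.47 = 140.5
g^-0.24 = 9.81^-0.24 = 0.5781
D_tc = 1.14 × 42.34 × 140.5 × 0.5781 = 3920 m
D_f = 1.27 × 3920 = 4978 m
     = 4.978 km

D_f ≈ 4.98 km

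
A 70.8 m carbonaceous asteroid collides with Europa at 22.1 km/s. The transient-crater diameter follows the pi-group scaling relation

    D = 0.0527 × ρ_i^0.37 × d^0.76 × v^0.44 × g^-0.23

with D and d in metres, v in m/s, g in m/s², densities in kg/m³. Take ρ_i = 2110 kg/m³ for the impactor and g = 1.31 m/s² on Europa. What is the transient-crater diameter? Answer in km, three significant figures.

D ≈ 1.75 km

In SI units: v = 22100 m/s.
ρ_i^0.37 = 2110^0.37 = 16.98
d^0.76 = 70.8^0.76 = 25.47
v^0.44 = 22100^0.44 = 81.57
g^-0.23 = 1.31^-0.23 = 0.9398
D = 0.0527 × 16.98 × 25.47 × 81.57 × 0.9398 = 1747 m
   = 1.747 km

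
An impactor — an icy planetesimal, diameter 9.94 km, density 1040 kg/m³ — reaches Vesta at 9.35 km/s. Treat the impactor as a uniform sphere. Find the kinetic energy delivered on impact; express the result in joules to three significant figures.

E ≈ 2.34 × 10^22 J

d = 9940 m; v = 9350 m/s.
Mass m = (π/6) ρ d³ = (π/6) × 1040 × (9940)³ = 5.348 × 10^14 kg
E = ½ m v² = 0.5 × 5.348 × 10^14 × (9350)² = 2.338 × 10^22 J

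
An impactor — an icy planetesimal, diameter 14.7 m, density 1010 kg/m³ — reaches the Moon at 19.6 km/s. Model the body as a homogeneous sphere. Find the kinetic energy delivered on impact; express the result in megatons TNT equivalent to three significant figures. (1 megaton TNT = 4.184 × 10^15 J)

E ≈ 0.0771 Mt TNT

v = 19600 m/s.
Mass m = (π/6) ρ d³ = (π/6) × 1010 × (14.7)³ = 1.680 × 10^6 kg
E = ½ m v² = 0.5 × 1.680 × 10^6 × (19600)² = 3.227 × 10^14 J
   = 3.227 × 10^14 / 4.184×10^15 = 0.07713 Mt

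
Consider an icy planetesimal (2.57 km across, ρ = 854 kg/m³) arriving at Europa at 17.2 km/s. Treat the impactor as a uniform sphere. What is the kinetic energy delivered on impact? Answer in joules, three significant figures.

E ≈ 1.12 × 10^21 J

d = 2570 m; v = 17200 m/s.
Mass m = (π/6) ρ d³ = (π/6) × 854 × (2570)³ = 7.590 × 10^12 kg
E = ½ m v² = 0.5 × 7.590 × 10^12 × (17200)² = 1.123 × 10^21 J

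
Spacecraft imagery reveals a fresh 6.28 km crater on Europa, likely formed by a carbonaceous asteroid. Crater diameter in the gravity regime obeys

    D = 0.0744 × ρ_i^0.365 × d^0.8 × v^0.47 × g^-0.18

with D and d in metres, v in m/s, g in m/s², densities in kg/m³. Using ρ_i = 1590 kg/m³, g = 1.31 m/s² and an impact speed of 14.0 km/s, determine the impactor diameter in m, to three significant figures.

d ≈ 194 m

Rearranging for d: d = [D / (0.0744 · 1590^0.365 · 14000^0.47 · 1.31^-0.18)]^(1/0.8).
D = 6280 m.
1590^0.365 = 14.74
14000^0.47 = 88.85
1.31^-0.18 = 0.9526
Denominator = 0.0744 × 14.74 × 88.85 × 0.9526 = 92.82
D / 92.82 = 6280 / 92.82 = 67.66
d = 67.66^(1/0.8) = 67.66^1.25 = 194.1 m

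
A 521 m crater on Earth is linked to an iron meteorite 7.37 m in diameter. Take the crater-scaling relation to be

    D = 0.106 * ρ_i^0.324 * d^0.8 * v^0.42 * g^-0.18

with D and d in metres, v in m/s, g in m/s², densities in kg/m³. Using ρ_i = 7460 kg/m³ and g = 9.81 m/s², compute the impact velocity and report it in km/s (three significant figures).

Rearranging for v: v = [D / (0.106 · 7460^0.324 · 7.37^0.8 · 9.81^-0.18)]^(1/0.42).
7460^0.324 = 17.98
7.37^0.8 = 4.943
9.81^-0.18 = 0.6630
Denominator = 0.106 × 17.98 × 4.943 × 0.6630 = 6.246
D / 6.246 = 521 / 6.246 = 83.41
v = 83.41^(1/0.42) = 83.41^2.381 = 37534 m/s

v ≈ 37.5 km/s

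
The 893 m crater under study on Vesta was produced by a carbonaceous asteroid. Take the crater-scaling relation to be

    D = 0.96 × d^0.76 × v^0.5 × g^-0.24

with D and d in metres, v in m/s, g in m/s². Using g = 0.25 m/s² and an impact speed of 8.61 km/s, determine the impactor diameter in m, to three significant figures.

d ≈ 13.4 m

Rearranging for d: d = [D / (0.96 · 8610^0.5 · 0.25^-0.24)]^(1/0.76).
8610^0.5 = 92.79
0.25^-0.24 = 1.395
Denominator = 0.96 × 92.79 × 1.395 = 124.3
D / 124.3 = 893 / 124.3 = 7.184
d = 7.184^(1/0.76) = 7.184^1.3158 = 13.39 m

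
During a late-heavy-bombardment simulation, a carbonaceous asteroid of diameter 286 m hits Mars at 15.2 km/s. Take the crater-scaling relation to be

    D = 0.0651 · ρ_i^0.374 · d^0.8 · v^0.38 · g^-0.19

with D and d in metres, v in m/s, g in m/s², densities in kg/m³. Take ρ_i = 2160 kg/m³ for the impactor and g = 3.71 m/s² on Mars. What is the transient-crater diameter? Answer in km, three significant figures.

In SI units: v = 15200 m/s.
ρ_i^0.374 = 2160^0.374 = 17.66
d^0.8 = 286^0.8 = 92.28
v^0.38 = 15200^0.38 = 38.82
g^-0.19 = 3.71^-0.19 = 0.7795
D = 0.0651 × 17.66 × 92.28 × 38.82 × 0.7795 = 3210 m
   = 3.210 km

D ≈ 3.21 km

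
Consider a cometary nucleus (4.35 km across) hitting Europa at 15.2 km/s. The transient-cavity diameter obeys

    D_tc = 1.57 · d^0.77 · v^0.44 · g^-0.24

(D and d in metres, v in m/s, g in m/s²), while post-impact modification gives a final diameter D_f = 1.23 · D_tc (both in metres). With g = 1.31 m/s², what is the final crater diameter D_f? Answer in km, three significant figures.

D_f ≈ 79.3 km

In SI: d = 4350 m, v = 15200 m/s.
d^0.77 = 4350^0.77 = 633.3
v^0.44 = 15200^0.44 = 69.18
g^-0.24 = 1.31^-0.24 = 0.9372
D_tc = 1.57 × 633.3 × 69.18 × 0.9372 = 64460 m
D_f = 1.23 × 64460 = 79286 m
     = 79.29 km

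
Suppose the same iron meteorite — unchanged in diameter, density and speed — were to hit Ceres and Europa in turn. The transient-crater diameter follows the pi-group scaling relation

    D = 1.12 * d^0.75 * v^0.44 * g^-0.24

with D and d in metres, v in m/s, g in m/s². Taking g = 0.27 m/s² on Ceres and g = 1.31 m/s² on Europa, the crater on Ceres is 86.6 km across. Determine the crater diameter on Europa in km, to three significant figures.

D ≈ 59.3 km

All impactor-dependent factors cancel in the ratio, leaving D_Europa/D_Ceres = (g_Europa/g_Ceres)^-0.24.
(1.31/0.27)^-0.24 = 4.852^-0.24 = 0.6845
D_Europa = 0.6845 × 86.6 km = 59.3 km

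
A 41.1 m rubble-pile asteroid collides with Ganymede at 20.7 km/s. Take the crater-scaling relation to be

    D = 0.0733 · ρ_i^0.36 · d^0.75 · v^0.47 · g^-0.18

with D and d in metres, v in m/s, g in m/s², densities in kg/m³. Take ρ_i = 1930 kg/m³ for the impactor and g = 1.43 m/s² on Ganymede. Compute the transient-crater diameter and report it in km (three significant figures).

In SI units: v = 20700 m/s.
ρ_i^0.36 = 1930^0.36 = 15.23
d^0.75 = 41.1^0.75 = 16.23
v^0.47 = 20700^0.47 = 106.8
g^-0.18 = 1.43^-0.18 = 0.9376
D = 0.0733 × 15.23 × 16.23 × 106.8 × 0.9376 = 1814 m
   = 1.814 km

D ≈ 1.81 km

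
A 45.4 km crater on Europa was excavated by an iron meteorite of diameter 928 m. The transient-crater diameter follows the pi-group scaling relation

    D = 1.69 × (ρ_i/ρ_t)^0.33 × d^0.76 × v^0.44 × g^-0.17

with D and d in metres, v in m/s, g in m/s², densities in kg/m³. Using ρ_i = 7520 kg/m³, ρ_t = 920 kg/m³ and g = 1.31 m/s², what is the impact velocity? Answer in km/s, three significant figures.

Rearranging for v: v = [D / (1.69 · (7520/920)^0.33 · 928^0.76 · 1.31^-0.17)]^(1/0.44).
D = 45400 m.
(7520/920)^0.33 = 2.000
928^0.76 = 180.0
1.31^-0.17 = 0.9551
Denominator = 1.69 × 2.000 × 180.0 × 0.9551 = 581.1
D / 581.1 = 45400 / 581.1 = 78.13
v = 78.13^(1/0.44) = 78.13^2.2727 = 20036 m/s

v ≈ 20.0 km/s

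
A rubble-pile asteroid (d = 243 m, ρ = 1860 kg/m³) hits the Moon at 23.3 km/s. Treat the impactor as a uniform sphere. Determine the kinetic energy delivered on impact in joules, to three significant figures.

E ≈ 3.79 × 10^18 J

v = 23300 m/s.
Mass m = (π/6) ρ d³ = (π/6) × 1860 × (243)³ = 1.397 × 10^10 kg
E = ½ m v² = 0.5 × 1.397 × 10^10 × (23300)² = 3.792 × 10^18 J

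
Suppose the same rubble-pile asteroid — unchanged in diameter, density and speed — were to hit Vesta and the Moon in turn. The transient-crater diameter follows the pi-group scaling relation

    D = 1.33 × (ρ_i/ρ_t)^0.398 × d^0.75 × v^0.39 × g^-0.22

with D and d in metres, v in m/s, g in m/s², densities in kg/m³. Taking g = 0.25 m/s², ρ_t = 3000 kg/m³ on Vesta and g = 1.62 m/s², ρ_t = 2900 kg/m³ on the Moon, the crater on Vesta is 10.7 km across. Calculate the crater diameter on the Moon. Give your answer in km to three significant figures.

D ≈ 7.19 km

The impactor-only factors (d, v, ρ_i) cancel in the ratio, leaving D_Moon/D_Vesta = (g_Moon/g_Vesta)^-0.22 · (ρ_t,Vesta/ρ_t,Moon)^0.398.
(1.62/0.25)^-0.22 = 6.480^-0.22 = 0.6629
(3000/2900)^0.398 = 1.034^0.398 = 1.013
Ratio = 0.6629 × 1.013 = 0.6715
D_Moon = 0.6715 × 10.7 km = 7.19 km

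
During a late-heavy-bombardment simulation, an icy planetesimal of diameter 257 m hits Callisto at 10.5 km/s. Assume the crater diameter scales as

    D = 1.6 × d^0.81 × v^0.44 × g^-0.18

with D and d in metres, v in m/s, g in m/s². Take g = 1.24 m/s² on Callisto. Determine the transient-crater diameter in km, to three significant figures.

D ≈ 8.10 km

In SI units: v = 10500 m/s.
d^0.81 = 257^0.81 = 89.55
v^0.44 = 10500^0.44 = 58.79
g^-0.18 = 1.24^-0.18 = 0.9620
D = 1.6 × 89.55 × 58.79 × 0.9620 = 8103 m
   = 8.103 km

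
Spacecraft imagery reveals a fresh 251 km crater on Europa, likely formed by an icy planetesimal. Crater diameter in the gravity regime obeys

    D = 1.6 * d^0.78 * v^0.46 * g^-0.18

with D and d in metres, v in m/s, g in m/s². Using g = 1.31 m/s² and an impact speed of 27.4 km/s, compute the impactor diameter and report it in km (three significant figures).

d ≈ 11.8 km

Rearranging for d: d = [D / (1.6 · 27400^0.46 · 1.31^-0.18)]^(1/0.78).
D = 251000 m.
27400^0.46 = 110.0
1.31^-0.18 = 0.9526
Denominator = 1.6 × 110.0 × 0.9526 = 167.7
D / 167.7 = 251000 / 167.7 = 1497
d = 1497^(1/0.78) = 1497^1.2821 = 11775 m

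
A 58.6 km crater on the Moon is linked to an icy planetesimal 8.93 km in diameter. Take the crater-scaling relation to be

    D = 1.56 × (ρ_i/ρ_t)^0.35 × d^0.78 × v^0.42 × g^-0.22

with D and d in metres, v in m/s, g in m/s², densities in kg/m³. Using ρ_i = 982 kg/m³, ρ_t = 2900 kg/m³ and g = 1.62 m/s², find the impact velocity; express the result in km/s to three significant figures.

Rearranging for v: v = [D / (1.56 · (982/2900)^0.35 · 8930^0.78 · 1.62^-0.22)]^(1/0.42).
D = 58600 m.
(982/2900)^0.35 = 0.6845
8930^0.78 = 1207
1.62^-0.22 = 0.8993
Denominator = 1.56 × 0.6845 × 1207 × 0.8993 = 1159
D / 1159 = 58600 / 1159 = 50.56
v = 50.56^(1/0.42) = 50.56^2.381 = 11396 m/s

v ≈ 11.4 km/s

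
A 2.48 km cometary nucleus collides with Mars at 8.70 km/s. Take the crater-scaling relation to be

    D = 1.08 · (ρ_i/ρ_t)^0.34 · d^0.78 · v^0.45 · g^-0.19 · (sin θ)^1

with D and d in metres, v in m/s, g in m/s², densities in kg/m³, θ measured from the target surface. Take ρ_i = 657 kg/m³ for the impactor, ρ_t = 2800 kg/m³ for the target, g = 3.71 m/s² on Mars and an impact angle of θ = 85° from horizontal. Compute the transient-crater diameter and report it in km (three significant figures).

D ≈ 13.5 km

In SI units: d = 2480 m, v = 8700 m/s.
(ρ_i/ρ_t)^0.34 = (657/2800)^0.34 = 0.6109
d^0.78 = 2480^0.78 = 444.3
v^0.45 = 8700^0.45 = 59.26
g^-0.19 = 3.71^-0.19 = 0.7795
(sin 85°)^1 = 0.9962^1 = 0.9962
D = 1.08 × 0.6109 × 444.3 × 59.26 × 0.7795 × 0.9962 = 13489 m
   = 13.49 km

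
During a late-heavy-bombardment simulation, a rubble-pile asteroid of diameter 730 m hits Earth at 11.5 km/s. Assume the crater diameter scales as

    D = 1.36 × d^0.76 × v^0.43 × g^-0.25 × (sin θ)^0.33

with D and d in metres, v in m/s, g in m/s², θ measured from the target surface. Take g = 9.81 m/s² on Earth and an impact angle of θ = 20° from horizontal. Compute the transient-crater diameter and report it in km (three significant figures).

In SI units: v = 11500 m/s.
d^0.76 = 730^0.76 = 150.0
v^0.43 = 11500^0.43 = 55.73
g^-0.25 = 9.81^-0.25 = 0.5650
(sin 20°)^0.33 = 0.3420^0.33 = 0.7018
D = 1.36 × 150.0 × 55.73 × 0.5650 × 0.7018 = 4508 m
   = 4.508 km

D ≈ 4.51 km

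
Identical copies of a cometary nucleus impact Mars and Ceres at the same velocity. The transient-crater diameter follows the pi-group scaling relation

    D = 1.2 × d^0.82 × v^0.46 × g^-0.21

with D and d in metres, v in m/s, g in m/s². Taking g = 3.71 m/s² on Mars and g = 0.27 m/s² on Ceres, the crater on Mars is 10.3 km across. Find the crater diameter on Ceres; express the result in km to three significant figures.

D ≈ 17.9 km

All impactor-dependent factors cancel in the ratio, leaving D_Ceres/D_Mars = (g_Ceres/g_Mars)^-0.21.
(0.27/3.71)^-0.21 = 0.07278^-0.21 = 1.734
D_Ceres = 1.734 × 10.3 km = 17.9 km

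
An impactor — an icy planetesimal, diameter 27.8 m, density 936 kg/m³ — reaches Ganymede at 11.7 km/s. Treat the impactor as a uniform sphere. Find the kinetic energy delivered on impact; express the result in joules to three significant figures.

E ≈ 7.21 × 10^14 J

v = 11700 m/s.
Mass m = (π/6) ρ d³ = (π/6) × 936 × (27.8)³ = 1.053 × 10^7 kg
E = ½ m v² = 0.5 × 1.053 × 10^7 × (11700)² = 7.207 × 10^14 J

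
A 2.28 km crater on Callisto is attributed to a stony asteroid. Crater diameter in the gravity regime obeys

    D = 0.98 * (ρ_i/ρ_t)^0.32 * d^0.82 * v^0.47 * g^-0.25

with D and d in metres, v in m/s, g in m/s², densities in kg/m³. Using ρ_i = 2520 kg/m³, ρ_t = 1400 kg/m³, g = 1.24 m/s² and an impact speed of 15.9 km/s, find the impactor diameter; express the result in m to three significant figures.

d ≈ 42.3 m

Rearranging for d: d = [D / (0.98 · (2520/1400)^0.32 · 15900^0.47 · 1.24^-0.25)]^(1/0.82).
D = 2280 m.
(2520/1400)^0.32 = 1.207
15900^0.47 = 94.33
1.24^-0.25 = 0.9476
Denominator = 0.98 × 1.207 × 94.33 × 0.9476 = 105.7
D / 105.7 = 2280 / 105.7 = 21.57
d = 21.57^(1/0.82) = 21.57^1.2195 = 42.33 m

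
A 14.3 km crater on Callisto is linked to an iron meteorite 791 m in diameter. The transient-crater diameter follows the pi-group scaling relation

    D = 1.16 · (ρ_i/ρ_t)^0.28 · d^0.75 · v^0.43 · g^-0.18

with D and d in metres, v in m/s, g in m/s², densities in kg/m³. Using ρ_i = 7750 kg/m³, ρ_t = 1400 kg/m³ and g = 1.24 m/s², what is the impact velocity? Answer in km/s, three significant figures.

Rearranging for v: v = [D / (1.16 · (7750/1400)^0.28 · 791^0.75 · 1.24^-0.18)]^(1/0.43).
D = 14300 m.
(7750/1400)^0.28 = 1.615
791^0.75 = 149.2
1.24^-0.18 = 0.9620
Denominator = 1.16 × 1.615 × 149.2 × 0.9620 = 268.9
D / 268.9 = 14300 / 268.9 = 53.18
v = 53.18^(1/0.43) = 53.18^2.3256 = 10313 m/s

v ≈ 10.3 km/s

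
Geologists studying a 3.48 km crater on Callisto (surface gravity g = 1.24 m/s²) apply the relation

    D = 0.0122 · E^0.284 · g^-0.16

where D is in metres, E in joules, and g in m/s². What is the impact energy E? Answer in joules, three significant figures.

Rearranging: E = [D / (0.0122 · g^-0.16)]^(1/0.284).
D = 3480 m.
g^-0.16 = 1.24^-0.16 = 0.9662
D / (0.0122 × 0.9662) = 3480 / (0.01179) = 2.952 × 10^5
E = (2.952 × 10^5)^3.5211 = 1.823 × 10^19 J

E ≈ 1.82 × 10^19 J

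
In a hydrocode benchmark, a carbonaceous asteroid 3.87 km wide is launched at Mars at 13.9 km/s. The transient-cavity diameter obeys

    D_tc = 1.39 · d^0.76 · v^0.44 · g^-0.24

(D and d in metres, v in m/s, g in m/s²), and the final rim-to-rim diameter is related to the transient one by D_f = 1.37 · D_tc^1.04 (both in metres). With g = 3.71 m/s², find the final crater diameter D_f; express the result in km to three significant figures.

D_f ≈ 75.0 km

In SI: d = 3870 m, v = 13900 m/s.
d^0.76 = 3870^0.76 = 532.9
v^0.44 = 13900^0.44 = 66.52
g^-0.24 = 3.71^-0.24 = 0.7300
D_tc = 1.39 × 532.9 × 66.52 × 0.7300 = 35970 m
D_f = 1.37 × (35970)^1.04 = 74972 m
     = 74.97 km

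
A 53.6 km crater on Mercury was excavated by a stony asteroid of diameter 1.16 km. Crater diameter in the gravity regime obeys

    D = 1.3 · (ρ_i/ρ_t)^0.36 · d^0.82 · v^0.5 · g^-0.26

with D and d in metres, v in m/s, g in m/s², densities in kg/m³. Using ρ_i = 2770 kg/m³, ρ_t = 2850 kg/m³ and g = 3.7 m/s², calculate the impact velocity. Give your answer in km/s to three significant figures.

Rearranging for v: v = [D / (1.3 · (2770/2850)^0.36 · 1160^0.82 · 3.7^-0.26)]^(1/0.5).
D = 53600 m.
(2770/2850)^0.36 = 0.9898
1160^0.82 = 325.7
3.7^-0.26 = 0.7117
Denominator = 1.3 × 0.9898 × 325.7 × 0.7117 = 298.3
D / 298.3 = 53600 / 298.3 = 179.7
v = 179.7^(1/0.5) = 179.7^2 = 32292 m/s

v ≈ 32.3 km/s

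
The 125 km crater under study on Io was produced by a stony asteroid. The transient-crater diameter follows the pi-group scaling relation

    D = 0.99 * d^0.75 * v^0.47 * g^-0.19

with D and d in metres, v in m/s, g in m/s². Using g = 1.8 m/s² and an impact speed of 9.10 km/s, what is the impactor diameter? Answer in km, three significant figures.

Rearranging for d: d = [D / (0.99 · 9100^0.47 · 1.8^-0.19)]^(1/0.75).
D = 125000 m.
9100^0.47 = 72.57
1.8^-0.19 = 0.8943
Denominator = 0.99 × 72.57 × 0.8943 = 64.25
D / 64.25 = 125000 / 64.25 = 1946
d = 1946^(1/0.75) = 1946^1.3333 = 24289 m

d ≈ 24.3 km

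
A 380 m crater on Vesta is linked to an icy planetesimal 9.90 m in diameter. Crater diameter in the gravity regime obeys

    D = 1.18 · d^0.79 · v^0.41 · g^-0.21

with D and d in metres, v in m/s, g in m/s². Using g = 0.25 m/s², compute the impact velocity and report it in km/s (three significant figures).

v ≈ 7.76 km/s

Rearranging for v: v = [D / (1.18 · 9.9^0.79 · 0.25^-0.21)]^(1/0.41).
9.9^0.79 = 6.117
0.25^-0.21 = 1.338
Denominator = 1.18 × 6.117 × 1.338 = 9.658
D / 9.658 = 380 / 9.658 = 39.35
v = 39.35^(1/0.41) = 39.35^2.439 = 7764 m/s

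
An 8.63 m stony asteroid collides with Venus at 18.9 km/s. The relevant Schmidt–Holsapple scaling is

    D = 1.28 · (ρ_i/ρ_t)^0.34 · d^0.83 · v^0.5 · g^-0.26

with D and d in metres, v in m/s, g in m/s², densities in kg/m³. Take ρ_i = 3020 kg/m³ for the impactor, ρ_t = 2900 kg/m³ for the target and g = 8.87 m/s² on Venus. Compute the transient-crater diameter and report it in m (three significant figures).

In SI units: v = 18900 m/s.
(ρ_i/ρ_t)^0.34 = (3020/2900)^0.34 = 1.014
d^0.83 = 8.63^0.83 = 5.983
v^0.5 = 18900^0.5 = 137.5
g^-0.26 = 8.87^-0.26 = 0.5669
D = 1.28 × 1.014 × 5.983 × 137.5 × 0.5669 = 605.3 m

D ≈ 605 m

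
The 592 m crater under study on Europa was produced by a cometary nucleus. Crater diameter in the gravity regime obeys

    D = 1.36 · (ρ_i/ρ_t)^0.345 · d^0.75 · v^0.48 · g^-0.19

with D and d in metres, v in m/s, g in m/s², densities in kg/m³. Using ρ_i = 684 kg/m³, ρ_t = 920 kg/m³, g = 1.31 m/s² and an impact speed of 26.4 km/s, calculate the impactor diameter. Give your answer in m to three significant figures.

Rearranging for d: d = [D / (1.36 · (684/920)^0.345 · 26400^0.48 · 1.31^-0.19)]^(1/0.75).
(684/920)^0.345 = 0.9028
26400^0.48 = 132.5
1.31^-0.19 = 0.9500
Denominator = 1.36 × 0.9028 × 132.5 × 0.9500 = 154.6
D / 154.6 = 592 / 154.6 = 3.829
d = 3.829^(1/0.75) = 3.829^1.3333 = 5.990 m

d ≈ 5.99 m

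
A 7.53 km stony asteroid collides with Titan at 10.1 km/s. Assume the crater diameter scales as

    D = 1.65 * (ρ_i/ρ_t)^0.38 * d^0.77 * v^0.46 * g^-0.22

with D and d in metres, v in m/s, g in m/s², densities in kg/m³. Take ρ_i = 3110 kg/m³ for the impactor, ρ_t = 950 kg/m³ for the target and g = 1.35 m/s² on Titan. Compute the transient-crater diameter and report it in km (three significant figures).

D ≈ 163 km

In SI units: d = 7530 m, v = 10100 m/s.
(ρ_i/ρ_t)^0.38 = (3110/950)^0.38 = 1.569
d^0.77 = 7530^0.77 = 966.3
v^0.46 = 10100^0.46 = 69.50
g^-0.22 = 1.35^-0.22 = 0.9361
D = 1.65 × 1.569 × 966.3 × 69.50 × 0.9361 = 1.628 × 10^5 m
   = 162.8 km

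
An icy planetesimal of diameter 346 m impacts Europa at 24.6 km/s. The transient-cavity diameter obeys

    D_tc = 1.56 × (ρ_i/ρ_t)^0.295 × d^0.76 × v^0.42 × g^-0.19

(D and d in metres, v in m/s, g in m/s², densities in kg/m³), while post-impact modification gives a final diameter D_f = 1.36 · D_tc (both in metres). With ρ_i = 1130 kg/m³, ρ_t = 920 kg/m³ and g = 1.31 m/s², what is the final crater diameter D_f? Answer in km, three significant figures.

D_f ≈ 12.7 km

v = 24600 m/s.
(ρ_i/ρ_t)^0.295 = (1130/920)^0.295 = 1.063
d^0.76 = 346^0.76 = 85.05
v^0.42 = 24600^0.42 = 69.85
g^-0.19 = 1.31^-0.19 = 0.9500
D_tc = 1.56 × 1.063 × 85.05 × 69.85 × 0.9500 = 9359 m
D_f = 1.36 × 9359 = 12728 m
     = 12.73 km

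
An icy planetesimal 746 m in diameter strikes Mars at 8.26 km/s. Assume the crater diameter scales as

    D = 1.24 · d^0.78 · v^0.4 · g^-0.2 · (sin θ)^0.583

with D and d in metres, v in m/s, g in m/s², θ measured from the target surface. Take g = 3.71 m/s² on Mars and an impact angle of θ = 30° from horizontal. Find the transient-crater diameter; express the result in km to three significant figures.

In SI units: v = 8260 m/s.
d^0.78 = 746^0.78 = 174.1
v^0.4 = 8260^0.4 = 36.88
g^-0.2 = 3.71^-0.2 = 0.7694
(sin 30°)^0.583 = 0.5000^0.583 = 0.6676
D = 1.24 × 174.1 × 36.88 × 0.7694 × 0.6676 = 4090 m
   = 4.090 km

D ≈ 4.09 km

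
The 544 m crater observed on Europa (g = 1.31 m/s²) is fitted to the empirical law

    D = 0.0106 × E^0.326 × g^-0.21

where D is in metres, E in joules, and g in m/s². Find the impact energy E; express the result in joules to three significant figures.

Rearranging: E = [D / (0.0106 · g^-0.21)]^(1/0.326).
g^-0.21 = 1.31^-0.21 = 0.9449
D / (0.0106 × 0.9449) = 544 / (0.01002) = 5.429 × 10^4
E = (5.429 × 10^4)^3.0675 = 3.340 × 10^14 J

E ≈ 3.34 × 10^14 J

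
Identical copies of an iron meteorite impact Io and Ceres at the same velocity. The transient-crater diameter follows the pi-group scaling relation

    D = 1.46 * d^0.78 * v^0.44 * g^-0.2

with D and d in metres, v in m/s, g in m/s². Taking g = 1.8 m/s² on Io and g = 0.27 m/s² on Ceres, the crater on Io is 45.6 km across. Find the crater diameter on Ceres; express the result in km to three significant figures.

All impactor-dependent factors cancel in the ratio, leaving D_Ceres/D_Io = (g_Ceres/g_Io)^-0.2.
(0.27/1.8)^-0.2 = 0.1500^-0.2 = 1.461
D_Ceres = 1.461 × 45.6 km = 66.6 km

D ≈ 66.6 km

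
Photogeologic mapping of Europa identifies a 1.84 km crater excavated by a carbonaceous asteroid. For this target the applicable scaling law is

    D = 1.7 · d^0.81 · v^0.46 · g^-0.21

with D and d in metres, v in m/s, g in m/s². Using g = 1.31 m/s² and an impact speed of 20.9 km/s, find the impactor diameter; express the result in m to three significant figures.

d ≈ 21.0 m

Rearranging for d: d = [D / (1.7 · 20900^0.46 · 1.31^-0.21)]^(1/0.81).
D = 1840 m.
20900^0.46 = 97.11
1.31^-0.21 = 0.9449
Denominator = 1.7 × 97.11 × 0.9449 = 156.0
D / 156.0 = 1840 / 156.0 = 11.79
d = 11.79^(1/0.81) = 11.79^1.2346 = 21.03 m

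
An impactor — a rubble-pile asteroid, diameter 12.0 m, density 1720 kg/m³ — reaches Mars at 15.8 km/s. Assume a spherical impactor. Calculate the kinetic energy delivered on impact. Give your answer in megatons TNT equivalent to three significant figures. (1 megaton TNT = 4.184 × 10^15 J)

v = 15800 m/s.
Mass m = (π/6) ρ d³ = (π/6) × 1720 × (12)³ = 1.556 × 10^6 kg
E = ½ m v² = 0.5 × 1.556 × 10^6 × (15800)² = 1.942 × 10^14 J
   = 1.942 × 10^14 / 4.184×10^15 = 0.04641 Mt

E ≈ 0.0464 Mt TNT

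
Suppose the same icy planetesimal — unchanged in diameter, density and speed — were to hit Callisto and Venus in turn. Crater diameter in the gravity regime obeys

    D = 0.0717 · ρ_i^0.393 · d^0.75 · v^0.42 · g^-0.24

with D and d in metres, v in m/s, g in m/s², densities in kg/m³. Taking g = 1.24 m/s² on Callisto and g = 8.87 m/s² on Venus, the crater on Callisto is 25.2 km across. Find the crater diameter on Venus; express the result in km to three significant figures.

All impactor-dependent factors cancel in the ratio, leaving D_Venus/D_Callisto = (g_Venus/g_Callisto)^-0.24.
(8.87/1.24)^-0.24 = 7.153^-0.24 = 0.6236
D_Venus = 0.6236 × 25.2 km = 15.7 km

D ≈ 15.7 km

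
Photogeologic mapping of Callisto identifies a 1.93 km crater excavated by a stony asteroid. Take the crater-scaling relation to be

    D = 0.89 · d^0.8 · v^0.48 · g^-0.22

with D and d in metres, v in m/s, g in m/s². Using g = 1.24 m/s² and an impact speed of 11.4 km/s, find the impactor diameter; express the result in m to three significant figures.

Rearranging for d: d = [D / (0.89 · 11400^0.48 · 1.24^-0.22)]^(1/0.8).
D = 1930 m.
11400^0.48 = 88.58
1.24^-0.22 = 0.9538
Denominator = 0.89 × 88.58 × 0.9538 = 75.19
D / 75.19 = 1930 / 75.19 = 25.67
d = 25.67^(1/0.8) = 25.67^1.25 = 57.78 m

d ≈ 57.8 m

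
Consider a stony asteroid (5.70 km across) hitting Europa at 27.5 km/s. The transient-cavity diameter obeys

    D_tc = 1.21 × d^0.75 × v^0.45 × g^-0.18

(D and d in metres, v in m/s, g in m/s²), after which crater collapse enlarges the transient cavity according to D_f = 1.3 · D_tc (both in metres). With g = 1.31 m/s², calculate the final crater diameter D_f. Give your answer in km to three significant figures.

In SI: d = 5700 m, v = 27500 m/s.
d^0.75 = 5700^0.75 = 656.0
v^0.45 = 27500^0.45 = 99.47
g^-0.18 = 1.31^-0.18 = 0.9526
D_tc = 1.21 × 656.0 × 99.47 × 0.9526 = 75210 m
D_f = 1.3 × 75210 = 97773 m
     = 97.77 km

D_f ≈ 97.8 km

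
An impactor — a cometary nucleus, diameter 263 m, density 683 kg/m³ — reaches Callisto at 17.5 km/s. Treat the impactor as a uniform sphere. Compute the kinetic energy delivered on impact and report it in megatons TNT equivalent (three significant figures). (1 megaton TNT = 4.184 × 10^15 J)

E ≈ 238 Mt TNT

v = 17500 m/s.
Mass m = (π/6) ρ d³ = (π/6) × 683 × (263)³ = 6.506 × 10^9 kg
E = ½ m v² = 0.5 × 6.506 × 10^9 × (17500)² = 9.962 × 10^17 J
   = 9.962 × 10^17 / 4.184×10^15 = 238.1 Mt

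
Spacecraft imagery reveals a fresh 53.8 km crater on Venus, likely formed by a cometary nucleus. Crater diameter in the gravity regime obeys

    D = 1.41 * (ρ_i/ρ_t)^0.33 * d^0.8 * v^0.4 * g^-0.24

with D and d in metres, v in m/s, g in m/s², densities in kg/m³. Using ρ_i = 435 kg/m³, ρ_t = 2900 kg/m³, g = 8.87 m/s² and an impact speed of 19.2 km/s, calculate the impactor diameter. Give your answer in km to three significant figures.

d ≈ 16.2 km

Rearranging for d: d = [D / (1.41 · (435/2900)^0.33 · 19200^0.4 · 8.87^-0.24)]^(1/0.8).
D = 53800 m.
(435/2900)^0.33 = 0.5347
19200^0.4 = 51.68
8.87^-0.24 = 0.5922
Denominator = 1.41 × 0.5347 × 51.68 × 0.5922 = 23.07
D / 23.07 = 53800 / 23.07 = 2332
d = 2332^(1/0.8) = 2332^1.25 = 16205 m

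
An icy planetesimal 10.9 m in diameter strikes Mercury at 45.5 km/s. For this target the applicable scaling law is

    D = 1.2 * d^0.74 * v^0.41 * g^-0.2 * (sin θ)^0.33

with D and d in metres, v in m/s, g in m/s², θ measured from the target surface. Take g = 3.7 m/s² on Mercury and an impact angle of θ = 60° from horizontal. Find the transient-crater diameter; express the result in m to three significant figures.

In SI units: v = 45500 m/s.
d^0.74 = 10.9^0.74 = 5.857
v^0.41 = 45500^0.41 = 81.24
g^-0.2 = 3.7^-0.2 = 0.7698
(sin 60°)^0.33 = 0.8660^0.33 = 0.9536
D = 1.2 × 5.857 × 81.24 × 0.7698 × 0.9536 = 419.2 m

D ≈ 419 m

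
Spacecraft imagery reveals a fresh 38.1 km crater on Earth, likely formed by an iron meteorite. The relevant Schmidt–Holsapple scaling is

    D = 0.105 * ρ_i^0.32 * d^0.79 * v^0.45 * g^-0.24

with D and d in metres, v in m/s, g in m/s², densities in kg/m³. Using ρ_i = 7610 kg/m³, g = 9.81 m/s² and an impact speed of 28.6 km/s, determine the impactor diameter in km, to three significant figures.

Rearranging for d: d = [D / (0.105 · 7610^0.32 · 28600^0.45 · 9.81^-0.24)]^(1/0.79).
D = 38100 m.
7610^0.32 = 17.46
28600^0.45 = 101.2
9.81^-0.24 = 0.5781
Denominator = 0.105 × 17.46 × 101.2 × 0.5781 = 107.3
D / 107.3 = 38100 / 107.3 = 355.1
d = 355.1^(1/0.79) = 355.1^1.2658 = 1691 m

d ≈ 1.69 km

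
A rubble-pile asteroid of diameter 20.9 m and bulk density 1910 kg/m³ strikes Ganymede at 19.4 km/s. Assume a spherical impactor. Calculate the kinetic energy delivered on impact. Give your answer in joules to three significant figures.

v = 19400 m/s.
Mass m = (π/6) ρ d³ = (π/6) × 1910 × (20.9)³ = 9.130 × 10^6 kg
E = ½ m v² = 0.5 × 9.130 × 10^6 × (19400)² = 1.718 × 10^15 J

E ≈ 1.72 × 10^15 J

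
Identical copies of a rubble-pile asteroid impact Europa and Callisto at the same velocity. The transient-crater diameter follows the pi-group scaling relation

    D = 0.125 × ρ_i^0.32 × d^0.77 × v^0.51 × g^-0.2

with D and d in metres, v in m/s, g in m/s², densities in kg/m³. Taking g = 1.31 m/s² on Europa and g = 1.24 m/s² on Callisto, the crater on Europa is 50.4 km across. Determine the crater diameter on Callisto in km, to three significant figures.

D ≈ 51.0 km

All impactor-dependent factors cancel in the ratio, leaving D_Callisto/D_Europa = (g_Callisto/g_Europa)^-0.2.
(1.24/1.31)^-0.2 = 0.9466^-0.2 = 1.011
D_Callisto = 1.011 × 50.4 km = 51.0 km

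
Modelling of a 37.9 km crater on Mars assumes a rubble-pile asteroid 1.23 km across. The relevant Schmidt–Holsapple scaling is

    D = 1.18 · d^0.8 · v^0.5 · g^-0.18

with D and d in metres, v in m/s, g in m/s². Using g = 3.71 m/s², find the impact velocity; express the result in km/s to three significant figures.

v ≈ 18.8 km/s

Rearranging for v: v = [D / (1.18 · 1230^0.8 · 3.71^-0.18)]^(1/0.5).
D = 37900 m.
1230^0.8 = 296.4
3.71^-0.18 = 0.7898
Denominator = 1.18 × 296.4 × 0.7898 = 276.2
D / 276.2 = 37900 / 276.2 = 137.2
v = 137.2^(1/0.5) = 137.2^2 = 18824 m/s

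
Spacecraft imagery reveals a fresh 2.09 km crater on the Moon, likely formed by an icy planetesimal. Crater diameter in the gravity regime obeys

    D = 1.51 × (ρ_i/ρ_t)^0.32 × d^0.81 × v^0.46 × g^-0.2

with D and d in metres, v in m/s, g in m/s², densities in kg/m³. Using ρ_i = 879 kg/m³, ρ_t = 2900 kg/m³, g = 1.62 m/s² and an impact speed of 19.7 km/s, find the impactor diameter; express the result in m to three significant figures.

d ≈ 49.6 m

Rearranging for d: d = [D / (1.51 · (879/2900)^0.32 · 19700^0.46 · 1.62^-0.2)]^(1/0.81).
D = 2090 m.
(879/2900)^0.32 = 0.6825
19700^0.46 = 94.50
1.62^-0.2 = 0.9080
Denominator = 1.51 × 0.6825 × 94.50 × 0.9080 = 88.43
D / 88.43 = 2090 / 88.43 = 23.63
d = 23.63^(1/0.81) = 23.63^1.2346 = 49.62 m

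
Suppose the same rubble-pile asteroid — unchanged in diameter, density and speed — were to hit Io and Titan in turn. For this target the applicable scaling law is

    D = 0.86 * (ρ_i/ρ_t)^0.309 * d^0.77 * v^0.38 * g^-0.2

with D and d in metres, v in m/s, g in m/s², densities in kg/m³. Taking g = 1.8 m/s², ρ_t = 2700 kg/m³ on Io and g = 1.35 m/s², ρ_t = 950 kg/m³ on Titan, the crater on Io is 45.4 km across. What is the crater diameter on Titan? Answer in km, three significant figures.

The impactor-only factors (d, v, ρ_i) cancel in the ratio, leaving D_Titan/D_Io = (g_Titan/g_Io)^-0.2 · (ρ_t,Io/ρ_t,Titan)^0.309.
(1.35/1.8)^-0.2 = 0.7500^-0.2 = 1.059
(2700/950)^0.309 = 2.842^0.309 = 1.381
Ratio = 1.059 × 1.381 = 1.462
D_Titan = 1.462 × 45.4 km = 66.4 km

D ≈ 66.4 km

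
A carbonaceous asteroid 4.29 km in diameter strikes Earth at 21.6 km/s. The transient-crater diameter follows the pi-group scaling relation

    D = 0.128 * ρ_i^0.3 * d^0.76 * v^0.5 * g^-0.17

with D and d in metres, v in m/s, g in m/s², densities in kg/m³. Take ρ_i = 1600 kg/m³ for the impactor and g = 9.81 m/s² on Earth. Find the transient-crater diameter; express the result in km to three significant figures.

In SI units: d = 4290 m, v = 21600 m/s.
ρ_i^0.3 = 1600^0.3 = 9.146
d^0.76 = 4290^0.76 = 576.3
v^0.5 = 21600^0.5 = 147.0
g^-0.17 = 9.81^-0.17 = 0.6783
D = 0.128 × 9.146 × 576.3 × 147.0 × 0.6783 = 67271 m
   = 67.27 km

D ≈ 67.3 km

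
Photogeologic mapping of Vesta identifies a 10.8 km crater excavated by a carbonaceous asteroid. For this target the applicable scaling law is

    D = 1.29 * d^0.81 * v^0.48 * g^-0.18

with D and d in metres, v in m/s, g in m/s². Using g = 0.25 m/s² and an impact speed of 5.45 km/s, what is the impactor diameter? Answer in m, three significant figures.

d ≈ 313 m

Rearranging for d: d = [D / (1.29 · 5450^0.48 · 0.25^-0.18)]^(1/0.81).
D = 10800 m.
5450^0.48 = 62.15
0.25^-0.18 = 1.283
Denominator = 1.29 × 62.15 × 1.283 = 102.9
D / 102.9 = 10800 / 102.9 = 105.0
d = 105.0^(1/0.81) = 105.0^1.2346 = 312.9 m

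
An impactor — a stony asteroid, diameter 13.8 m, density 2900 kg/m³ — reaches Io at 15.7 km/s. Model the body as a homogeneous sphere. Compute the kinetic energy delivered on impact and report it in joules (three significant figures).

v = 15700 m/s.
Mass m = (π/6) ρ d³ = (π/6) × 2900 × (13.8)³ = 3.991 × 10^6 kg
E = ½ m v² = 0.5 × 3.991 × 10^6 × (15700)² = 4.919 × 10^14 J

E ≈ 4.92 × 10^14 J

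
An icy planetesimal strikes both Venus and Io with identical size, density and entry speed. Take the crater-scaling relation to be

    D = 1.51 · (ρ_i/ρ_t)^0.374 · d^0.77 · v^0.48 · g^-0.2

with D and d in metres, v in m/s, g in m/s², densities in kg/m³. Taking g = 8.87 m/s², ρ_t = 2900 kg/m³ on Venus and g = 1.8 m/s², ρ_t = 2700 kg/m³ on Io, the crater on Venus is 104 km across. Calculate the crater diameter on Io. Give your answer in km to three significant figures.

The impactor-only factors (d, v, ρ_i) cancel in the ratio, leaving D_Io/D_Venus = (g_Io/g_Venus)^-0.2 · (ρ_t,Venus/ρ_t,Io)^0.374.
(1.8/8.87)^-0.2 = 0.2029^-0.2 = 1.376
(2900/2700)^0.374 = 1.074^0.374 = 1.027
Ratio = 1.376 × 1.027 = 1.413
D_Io = 1.413 × 104 km = 147 km

D ≈ 147 km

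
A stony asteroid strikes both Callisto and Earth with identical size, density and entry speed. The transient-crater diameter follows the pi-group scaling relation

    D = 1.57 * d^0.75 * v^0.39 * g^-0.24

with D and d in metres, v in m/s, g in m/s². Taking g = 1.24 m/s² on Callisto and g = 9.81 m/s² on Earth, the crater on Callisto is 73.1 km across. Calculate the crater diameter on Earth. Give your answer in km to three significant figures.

D ≈ 44.5 km

All impactor-dependent factors cancel in the ratio, leaving D_Earth/D_Callisto = (g_Earth/g_Callisto)^-0.24.
(9.81/1.24)^-0.24 = 7.911^-0.24 = 0.6087
D_Earth = 0.6087 × 73.1 km = 44.5 km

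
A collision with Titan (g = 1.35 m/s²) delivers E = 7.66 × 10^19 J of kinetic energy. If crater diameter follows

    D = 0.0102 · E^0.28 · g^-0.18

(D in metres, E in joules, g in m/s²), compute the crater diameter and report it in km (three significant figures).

E^0.28 = (7.66 × 10^19)^0.28 = 3.695 × 10^5
g^-0.18 = 1.35^-0.18 = 0.9474
D = 0.0102 × 3.695 × 10^5 × 0.9474 = 3571 m
   = 3.571 km

D ≈ 3.57 km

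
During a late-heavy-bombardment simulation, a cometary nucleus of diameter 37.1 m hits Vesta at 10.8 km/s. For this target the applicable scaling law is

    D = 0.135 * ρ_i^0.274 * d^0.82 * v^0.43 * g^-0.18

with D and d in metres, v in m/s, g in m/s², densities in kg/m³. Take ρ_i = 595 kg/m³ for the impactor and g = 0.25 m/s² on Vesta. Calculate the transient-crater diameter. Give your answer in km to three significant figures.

D ≈ 1.05 km

In SI units: v = 10800 m/s.
ρ_i^0.274 = 595^0.274 = 5.757
d^0.82 = 37.1^0.82 = 19.36
v^0.43 = 10800^0.43 = 54.25
g^-0.18 = 0.25^-0.18 = 1.283
D = 0.135 × 5.757 × 19.36 × 54.25 × 1.283 = 1047 m
   = 1.047 km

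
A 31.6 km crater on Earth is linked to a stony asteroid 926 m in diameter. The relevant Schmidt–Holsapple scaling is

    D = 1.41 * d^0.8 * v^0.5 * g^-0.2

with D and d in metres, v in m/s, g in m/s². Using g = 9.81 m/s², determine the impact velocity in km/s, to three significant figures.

Rearranging for v: v = [D / (1.41 · 926^0.8 · 9.81^-0.2)]^(1/0.5).
D = 31600 m.
926^0.8 = 236.2
9.81^-0.2 = 0.6334
Denominator = 1.41 × 236.2 × 0.6334 = 210.9
D / 210.9 = 31600 / 210.9 = 149.8
v = 149.8^(1/0.5) = 149.8^2 = 22440 m/s

v ≈ 22.4 km/s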